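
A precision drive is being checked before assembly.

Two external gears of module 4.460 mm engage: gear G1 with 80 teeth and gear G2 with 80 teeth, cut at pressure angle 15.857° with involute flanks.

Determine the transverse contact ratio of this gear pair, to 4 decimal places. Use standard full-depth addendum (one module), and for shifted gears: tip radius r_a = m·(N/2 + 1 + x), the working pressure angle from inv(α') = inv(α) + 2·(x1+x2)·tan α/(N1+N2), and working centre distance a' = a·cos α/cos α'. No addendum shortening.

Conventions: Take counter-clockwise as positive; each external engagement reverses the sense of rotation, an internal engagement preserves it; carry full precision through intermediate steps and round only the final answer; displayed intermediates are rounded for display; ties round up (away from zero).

topology: single-mesh involute geometry — m = 4.460, 80T/80T pair
base radii: r_b1 = 171.611281, r_b2 = 171.611281
tip radii: r_a1 = 182.860000, r_a2 = 182.860000
no profile shift: α' = α, a' = a
action lengths: √(r_a1²−r_b1²) = 63.145450, √(r_a2²−r_b2²) = 63.145450
base pitch p_b = π·m·cos α = 13.478318
CR = (63.145450 + 63.145450 − 356.800000·sin 15.85700°)/13.478318 = 2.136751
contact ratio ≈ 2.1368

2.1368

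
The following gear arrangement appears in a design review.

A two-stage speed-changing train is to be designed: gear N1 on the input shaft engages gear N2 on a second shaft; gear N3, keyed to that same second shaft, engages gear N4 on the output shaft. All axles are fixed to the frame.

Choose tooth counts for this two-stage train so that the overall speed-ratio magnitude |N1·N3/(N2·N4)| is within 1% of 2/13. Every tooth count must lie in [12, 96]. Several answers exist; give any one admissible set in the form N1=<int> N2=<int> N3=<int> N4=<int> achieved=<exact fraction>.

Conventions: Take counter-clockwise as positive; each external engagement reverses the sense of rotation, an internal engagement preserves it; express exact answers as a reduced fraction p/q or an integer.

N1=12 N2=13 N3=12 N4=72 achieved=2/13

topology: fixed-axis compound train — 2 stages, target 2/13
target = 2/13 in lowest terms: an exact hit needs N1·N3 = k·2 and N2·N4 = k·13 for one integer k, every count in [12, 96]; additionally prefer no 1:1 stage (N1 ≠ N2, N3 ≠ N4)
k = 1…71: no 1:1-free in-range split of k·2 and k·13 into factor pairs; take k = 72
k = 72: N1·N3 = 144 = 12·12, N2·N4 = 936 = 13·72
achieved = 12·12/(13·72) = 2/13; |achieved − target| = 0 ≤ 1/650 ✓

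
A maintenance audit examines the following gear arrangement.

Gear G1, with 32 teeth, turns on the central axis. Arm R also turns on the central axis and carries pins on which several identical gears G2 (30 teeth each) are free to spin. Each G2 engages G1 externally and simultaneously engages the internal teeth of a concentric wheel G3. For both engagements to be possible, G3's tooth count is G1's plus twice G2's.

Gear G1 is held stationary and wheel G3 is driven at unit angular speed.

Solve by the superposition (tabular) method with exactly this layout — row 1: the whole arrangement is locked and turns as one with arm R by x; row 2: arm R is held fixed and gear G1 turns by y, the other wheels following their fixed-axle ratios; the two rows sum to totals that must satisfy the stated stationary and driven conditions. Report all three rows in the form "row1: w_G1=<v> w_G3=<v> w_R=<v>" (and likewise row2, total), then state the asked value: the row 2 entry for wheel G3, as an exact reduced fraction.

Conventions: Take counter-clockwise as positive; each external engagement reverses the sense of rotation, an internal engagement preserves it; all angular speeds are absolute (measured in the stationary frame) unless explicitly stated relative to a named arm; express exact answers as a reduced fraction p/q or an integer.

row1: w_G1=23/31 w_G3=23/31 w_R=23/31
row2: w_G1=-23/31 w_G3=8/31 w_R=0
total: w_G1=0 w_G3=1 w_R=23/31
asked value: 8/31

planetary set (32T centre, 30T on arm, 92T internal) — Willis relation
superposition row 1 [locked train]: every member turns x
superposition row 2 [arm held]: sun y, ring −(32/92)·y, arm 0
boundary: total ω_sun = x + y = 0 and total ω_ring = x − (32/92)·y = 1  ⇒  y = -23/31, x = 23/31
row 2 ring = −(32/92)·(-23/31) = 8/31
totals (row 1 + row 2): sun 23/31 + (-23/31) = 0, ring 23/31 + 8/31 = 1, arm 23/31 + 0 = 23/31
asked cell (row2, ring) = 8/31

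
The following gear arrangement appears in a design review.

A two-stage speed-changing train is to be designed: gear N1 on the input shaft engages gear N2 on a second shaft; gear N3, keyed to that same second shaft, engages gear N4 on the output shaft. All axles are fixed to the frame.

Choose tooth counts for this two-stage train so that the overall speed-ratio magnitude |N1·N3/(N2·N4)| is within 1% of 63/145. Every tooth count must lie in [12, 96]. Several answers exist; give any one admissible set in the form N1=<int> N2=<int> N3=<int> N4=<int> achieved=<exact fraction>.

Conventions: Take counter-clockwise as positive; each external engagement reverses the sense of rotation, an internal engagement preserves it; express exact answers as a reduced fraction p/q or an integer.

N1=12 N2=20 N3=21 N4=29 achieved=63/145

2-stage fixed-axis compound train for ratio 63/145
target = 63/145 in lowest terms: an exact hit needs N1·N3 = k·63 and N2·N4 = k·145 for one integer k, every count in [12, 96]; additionally prefer no 1:1 stage (N1 ≠ N2, N3 ≠ N4)
k = 1…3: no 1:1-free in-range split of k·63 and k·145 into factor pairs; take k = 4
k = 4: N1·N3 = 252 = 12·21, N2·N4 = 580 = 20·29
achieved = 12·21/(20·29) = 63/145; |achieved − target| = 0 ≤ 63/14500 ✓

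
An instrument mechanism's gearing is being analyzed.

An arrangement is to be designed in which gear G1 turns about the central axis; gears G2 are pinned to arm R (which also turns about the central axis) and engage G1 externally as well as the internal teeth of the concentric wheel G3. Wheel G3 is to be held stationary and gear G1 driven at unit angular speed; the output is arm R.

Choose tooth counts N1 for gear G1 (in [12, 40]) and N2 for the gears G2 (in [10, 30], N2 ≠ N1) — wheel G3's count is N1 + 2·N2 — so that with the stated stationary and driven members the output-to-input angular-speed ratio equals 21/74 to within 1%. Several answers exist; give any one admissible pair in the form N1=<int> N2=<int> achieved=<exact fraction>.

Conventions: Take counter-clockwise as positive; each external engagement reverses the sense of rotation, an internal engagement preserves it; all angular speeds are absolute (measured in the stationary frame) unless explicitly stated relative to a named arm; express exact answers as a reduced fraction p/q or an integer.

N1=21 N2=16 achieved=21/74

class = planetary set [ratio 21/74 wanted; Willis about the carrier]
Willis with ω_ring = 0: ω_arm/ω_sun = N1/(N1+N3); set equal to 21/74  ⇒  N3/N1 = 1/(21/74) − 1 = 53/21
N3 = N1 + 2·N2  ⇒  N2/N1 = (N3/N1 − 1)/2 = (53/21 − 1)/2 = 16/21
smallest multiple with N1 ≥ 12 and N2 ≥ 10: k = 1  ⇒  N1 = 1·21 = 21, N2 = 1·16 = 16 (N1 ≤ 40, N2 ≤ 30, N2 ≠ N1 ✓), N3 = 21 + 2·16 = 53
check: N1/(N1+N3) with N1 = 21, N3 = 53 gives 21/74; |achieved − target| = 0 ≤ 21/7400 ✓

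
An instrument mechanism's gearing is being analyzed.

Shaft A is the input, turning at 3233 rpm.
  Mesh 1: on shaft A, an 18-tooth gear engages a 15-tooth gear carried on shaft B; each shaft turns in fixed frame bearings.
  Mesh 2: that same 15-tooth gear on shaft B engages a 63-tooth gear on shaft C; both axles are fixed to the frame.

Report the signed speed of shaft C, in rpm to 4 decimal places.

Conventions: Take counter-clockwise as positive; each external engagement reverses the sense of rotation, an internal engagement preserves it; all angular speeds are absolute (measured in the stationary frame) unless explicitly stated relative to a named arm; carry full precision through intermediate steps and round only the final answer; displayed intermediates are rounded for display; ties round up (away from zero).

+923.7143 rpm

topology: fixed-axis compound train — 2 meshes, A→C
mesh 1 [18T→15T]: ω = 3233.0000×18/15 = 3879.6000 rpm, sense flips to −
mesh 2 [15T→63T]: ω = 3879.6000×15/63 = 923.7143 rpm, sense flips to +
signed output speed = +923.7143 rpm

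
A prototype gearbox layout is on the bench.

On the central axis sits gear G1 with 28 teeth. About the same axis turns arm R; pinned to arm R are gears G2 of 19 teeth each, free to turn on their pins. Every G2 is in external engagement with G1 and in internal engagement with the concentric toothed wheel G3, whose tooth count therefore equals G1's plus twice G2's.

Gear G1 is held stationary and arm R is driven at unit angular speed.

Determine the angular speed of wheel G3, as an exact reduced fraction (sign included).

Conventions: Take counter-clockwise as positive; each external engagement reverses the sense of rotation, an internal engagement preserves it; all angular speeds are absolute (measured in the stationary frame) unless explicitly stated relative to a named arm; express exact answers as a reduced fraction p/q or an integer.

47/33

class = planetary set [G3 = 28+2·19 = 66; Willis about the carrier]
ring teeth: 28 + 2·19 = 66
28(ω_sun−ω_arm) = −66(ω_ring−ω_arm),  ω_sun = 0, ω_arm = 1
ω_ring = 1 − (28/66)(0−1) = 47/33
exact speed ratio = 47/33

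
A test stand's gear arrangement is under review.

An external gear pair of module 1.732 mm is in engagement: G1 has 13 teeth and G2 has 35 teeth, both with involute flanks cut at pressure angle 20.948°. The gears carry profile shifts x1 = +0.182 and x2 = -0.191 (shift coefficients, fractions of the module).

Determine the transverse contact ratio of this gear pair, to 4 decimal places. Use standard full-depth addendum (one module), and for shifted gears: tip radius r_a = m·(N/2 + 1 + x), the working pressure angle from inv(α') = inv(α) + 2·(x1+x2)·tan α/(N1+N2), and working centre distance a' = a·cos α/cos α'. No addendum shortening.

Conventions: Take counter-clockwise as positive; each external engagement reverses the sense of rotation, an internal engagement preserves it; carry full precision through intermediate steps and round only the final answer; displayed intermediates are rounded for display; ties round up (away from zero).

topology: single-mesh involute geometry — m = 1.732, 13T/35T pair
base radii: r_b1 = 10.513906, r_b2 = 28.306669
tip radii: r_a1 = 13.305224, r_a2 = 31.711188
inv(α') = inv(20.948°) + 2·(+0.182-0.191)·tan α/(13+35) = 0.01706796  ⇒  α' = 20.89171°
a' = a·cos α / cos α' = 41.5680·cos 20.948°/cos 20.89171° = 41.552392
action lengths: √(r_a1²−r_b1²) = 8.153942, √(r_a2²−r_b2²) = 14.294472
base pitch p_b = π·m·cos α = 5.081601
CR = (8.153942 + 14.294472 − 41.552392·sin 20.89171°)/5.081601 = 1.501636
contact ratio ≈ 1.5016

1.5016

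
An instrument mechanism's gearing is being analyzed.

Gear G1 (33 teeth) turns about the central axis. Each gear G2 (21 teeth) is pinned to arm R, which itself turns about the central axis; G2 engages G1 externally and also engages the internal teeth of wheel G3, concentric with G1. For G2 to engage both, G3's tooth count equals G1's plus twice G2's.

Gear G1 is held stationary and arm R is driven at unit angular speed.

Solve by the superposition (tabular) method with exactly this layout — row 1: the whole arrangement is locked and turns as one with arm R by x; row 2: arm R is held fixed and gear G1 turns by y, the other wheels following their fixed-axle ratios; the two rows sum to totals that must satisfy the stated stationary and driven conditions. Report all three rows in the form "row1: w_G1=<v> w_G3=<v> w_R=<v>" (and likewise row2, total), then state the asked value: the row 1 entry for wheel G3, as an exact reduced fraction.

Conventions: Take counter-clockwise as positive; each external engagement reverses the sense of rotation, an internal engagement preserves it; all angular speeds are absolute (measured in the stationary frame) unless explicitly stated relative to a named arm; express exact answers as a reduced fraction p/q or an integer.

topology: planetary set — G1 33T / G2 21T / G3 75T, arm = carrier (Willis)
row 1 — lock + rotate with arm: ω_sun = ω_ring = ω_arm = x
row 2: sun turns y, ring = −(33/75)·y, arm 0
boundary: total ω_sun = x + y = 0 and total ω_arm = x = 1  ⇒  y = -1, x = 1
row 2 ring = −(33/75)·(-1) = 11/25
totals (row 1 + row 2): sun 1 + (-1) = 0, ring 1 + 11/25 = 36/25, arm 1 + 0 = 1
asked cell (row1, ring) = 1

row1: w_G1=1 w_G3=1 w_R=1
row2: w_G1=-1 w_G3=11/25 w_R=0
total: w_G1=0 w_G3=36/25 w_R=1
asked value: 1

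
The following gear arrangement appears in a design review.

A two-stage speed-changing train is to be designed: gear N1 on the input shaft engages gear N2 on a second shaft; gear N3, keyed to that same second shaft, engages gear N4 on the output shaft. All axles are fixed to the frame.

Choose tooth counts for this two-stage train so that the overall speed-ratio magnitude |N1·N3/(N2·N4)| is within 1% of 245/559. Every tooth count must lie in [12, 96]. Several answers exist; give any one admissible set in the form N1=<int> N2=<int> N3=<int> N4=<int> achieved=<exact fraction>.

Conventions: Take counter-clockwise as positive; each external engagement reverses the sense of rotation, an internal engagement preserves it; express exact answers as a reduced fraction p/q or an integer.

N1=14 N2=13 N3=35 N4=86 achieved=245/559

design class (target 245/559): fixed-axis compound train
target = 245/559 in lowest terms: an exact hit needs N1·N3 = k·245 and N2·N4 = k·559 for one integer k, every count in [12, 96]; additionally prefer no 1:1 stage (N1 ≠ N2, N3 ≠ N4)
k = 1: no 1:1-free in-range split of k·245 and k·559 into factor pairs; take k = 2
k = 2: N1·N3 = 490 = 14·35, N2·N4 = 1118 = 13·86
achieved = 14·35/(13·86) = 245/559; |achieved − target| = 0 ≤ 49/11180 ✓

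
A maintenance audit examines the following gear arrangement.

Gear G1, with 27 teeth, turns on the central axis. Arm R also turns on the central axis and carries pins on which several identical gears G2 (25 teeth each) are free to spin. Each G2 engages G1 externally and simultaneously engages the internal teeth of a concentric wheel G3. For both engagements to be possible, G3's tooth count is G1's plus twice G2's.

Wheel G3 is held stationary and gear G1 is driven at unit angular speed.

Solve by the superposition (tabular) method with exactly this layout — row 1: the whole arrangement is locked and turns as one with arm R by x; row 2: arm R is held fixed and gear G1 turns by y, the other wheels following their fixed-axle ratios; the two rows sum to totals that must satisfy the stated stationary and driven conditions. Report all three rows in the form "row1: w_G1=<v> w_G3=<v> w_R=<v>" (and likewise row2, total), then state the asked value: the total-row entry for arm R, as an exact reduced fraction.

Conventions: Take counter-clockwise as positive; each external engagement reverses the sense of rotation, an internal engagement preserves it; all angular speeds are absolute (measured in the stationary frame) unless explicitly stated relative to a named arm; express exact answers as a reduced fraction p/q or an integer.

recognized (axles ride arm R): planetary set, 27/25/77 teeth
row 1 (train locked, turned with arm): all members turn x
superposition row 2 [arm held]: sun y, ring −(27/77)·y, arm 0
boundary: total ω_ring = x − (27/77)·y = 0 and total ω_sun = x + y = 1  ⇒  y = 77/104, x = 27/104
row 2 ring = −(27/77)·77/104 = -27/104
totals (row 1 + row 2): sun 27/104 + 77/104 = 1, ring 27/104 + (-27/104) = 0, arm 27/104 + 0 = 27/104
asked cell (total, arm) = 27/104

row1: w_G1=27/104 w_G3=27/104 w_R=27/104
row2: w_G1=77/104 w_G3=-27/104 w_R=0
total: w_G1=1 w_G3=0 w_R=27/104
asked value: 27/104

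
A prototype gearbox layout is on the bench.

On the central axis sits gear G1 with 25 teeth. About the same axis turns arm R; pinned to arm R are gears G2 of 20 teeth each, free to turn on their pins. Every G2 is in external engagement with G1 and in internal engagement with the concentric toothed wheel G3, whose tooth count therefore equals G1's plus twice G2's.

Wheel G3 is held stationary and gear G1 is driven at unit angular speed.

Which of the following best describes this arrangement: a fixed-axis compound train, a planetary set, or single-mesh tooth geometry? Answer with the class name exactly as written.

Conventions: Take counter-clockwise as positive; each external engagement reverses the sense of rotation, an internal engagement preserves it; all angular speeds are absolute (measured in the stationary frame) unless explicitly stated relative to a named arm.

planetary set

class = planetary set [G3 = 25+2·20 = 65; Willis about the carrier]
classification: planetary set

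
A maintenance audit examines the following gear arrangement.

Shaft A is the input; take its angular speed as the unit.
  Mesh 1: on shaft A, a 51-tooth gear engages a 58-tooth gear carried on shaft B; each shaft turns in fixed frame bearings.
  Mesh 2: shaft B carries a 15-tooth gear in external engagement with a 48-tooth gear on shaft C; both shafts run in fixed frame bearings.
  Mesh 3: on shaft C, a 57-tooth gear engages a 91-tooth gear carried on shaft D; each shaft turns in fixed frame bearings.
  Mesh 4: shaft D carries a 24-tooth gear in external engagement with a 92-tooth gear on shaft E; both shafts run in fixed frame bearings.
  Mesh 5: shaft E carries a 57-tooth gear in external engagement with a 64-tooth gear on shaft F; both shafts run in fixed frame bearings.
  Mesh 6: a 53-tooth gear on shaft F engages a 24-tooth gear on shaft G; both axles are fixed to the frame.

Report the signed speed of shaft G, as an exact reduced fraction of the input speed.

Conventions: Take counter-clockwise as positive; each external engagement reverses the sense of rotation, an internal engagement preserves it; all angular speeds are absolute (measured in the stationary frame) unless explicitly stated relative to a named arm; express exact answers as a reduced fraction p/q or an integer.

43910235/497229824

6-mesh fixed-axis compound train (all bearings frame-fixed)
mesh 1 [51T→58T]: |ω|/ω_in = 1×51/58 = 51/58, sense flips to −
mesh 2 [15T→48T]: |ω|/ω_in = (51/58)×15/48 = 255/928, sense flips to +
mesh 3 [57T→91T]: |ω|/ω_in = (255/928)×57/91 = 14535/84448, sense flips to −
mesh 4 [24T→92T]: |ω|/ω_in = (14535/84448)×24/92 = 43605/971152, sense flips to +
mesh 5 [57T→64T]: |ω|/ω_in = (43605/971152)×57/64 = 2485485/62153728, sense flips to −
mesh 6 [53T→24T]: |ω|/ω_in = (2485485/62153728)×53/24 = 43910235/497229824, sense flips to +
signed output speed (× input speed) = 43910235/497229824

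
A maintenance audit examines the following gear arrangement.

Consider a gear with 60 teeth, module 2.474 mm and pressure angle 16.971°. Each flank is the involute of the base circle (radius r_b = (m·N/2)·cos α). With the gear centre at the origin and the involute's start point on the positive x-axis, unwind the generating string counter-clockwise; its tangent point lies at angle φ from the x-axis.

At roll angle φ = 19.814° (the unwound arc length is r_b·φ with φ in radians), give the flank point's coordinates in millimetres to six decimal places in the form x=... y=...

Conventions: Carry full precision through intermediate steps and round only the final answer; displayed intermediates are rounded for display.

x=75.106608 y=0.966961

recognized (one wheel, involute flank): single-mesh tooth geometry, m = 2.474, N = 60
pitch radius r_p = m·N/2 = 2.474·60/2 = 74.220000
base radius r_b = r_p·cos α = 74.220000·cos 16.971° = 70.987913
roll angle φ = 19.814° = 0.34581954 rad
x = r_b·(cos φ + φ·sin φ) = 75.106608
y = r_b·(sin φ − φ·cos φ) = 0.966961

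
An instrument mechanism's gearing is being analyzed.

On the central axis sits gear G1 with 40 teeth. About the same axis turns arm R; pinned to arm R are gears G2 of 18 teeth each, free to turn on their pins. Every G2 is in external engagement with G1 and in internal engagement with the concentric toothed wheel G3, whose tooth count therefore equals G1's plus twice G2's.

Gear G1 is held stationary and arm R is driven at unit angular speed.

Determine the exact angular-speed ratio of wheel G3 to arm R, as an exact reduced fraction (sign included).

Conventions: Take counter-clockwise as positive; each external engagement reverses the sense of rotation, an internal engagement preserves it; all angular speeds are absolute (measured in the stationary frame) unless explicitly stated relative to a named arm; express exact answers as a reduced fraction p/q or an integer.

29/19

topology: planetary set — G1 40T / G2 18T / G3 76T, arm = carrier (Willis)
ring teeth: 40 + 2·18 = 76
40(ω_sun−ω_arm) = −76(ω_ring−ω_arm),  ω_sun = 0, ω_arm = 1
ω_ring = 1 − (40/76)(0−1) = 29/19
ω_out/ω_in = 29/19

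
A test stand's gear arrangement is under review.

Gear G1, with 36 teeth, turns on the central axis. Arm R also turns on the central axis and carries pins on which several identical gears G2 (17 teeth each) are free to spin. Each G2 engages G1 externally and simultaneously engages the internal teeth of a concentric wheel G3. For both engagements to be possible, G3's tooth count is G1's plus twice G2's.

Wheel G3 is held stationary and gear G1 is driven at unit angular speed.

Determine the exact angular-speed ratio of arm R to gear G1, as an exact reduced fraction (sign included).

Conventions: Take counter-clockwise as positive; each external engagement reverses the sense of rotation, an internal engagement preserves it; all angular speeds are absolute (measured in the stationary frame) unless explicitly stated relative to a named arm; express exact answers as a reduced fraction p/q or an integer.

18/53

planetary set (36T centre, 17T on arm, 70T internal) — Willis relation
ring teeth: 36 + 2·17 = 70
36(ω_sun−ω_arm) = −70(ω_ring−ω_arm),  ω_ring = 0, ω_sun = 1
36(1−ω_arm) = −70(0−ω_arm)  ⇒  106·ω_arm = 36  ⇒  ω_arm = 18/53
ω_out/ω_in = 18/53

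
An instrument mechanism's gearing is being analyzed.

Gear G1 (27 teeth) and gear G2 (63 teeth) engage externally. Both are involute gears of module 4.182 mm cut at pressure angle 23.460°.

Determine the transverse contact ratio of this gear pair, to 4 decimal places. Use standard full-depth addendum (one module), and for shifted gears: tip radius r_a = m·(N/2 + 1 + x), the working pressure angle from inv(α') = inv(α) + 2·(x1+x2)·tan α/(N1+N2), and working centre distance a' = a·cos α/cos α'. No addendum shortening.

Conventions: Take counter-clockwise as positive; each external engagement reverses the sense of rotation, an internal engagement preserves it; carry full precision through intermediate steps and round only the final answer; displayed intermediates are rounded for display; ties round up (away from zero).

topology: single-mesh involute geometry — m = 4.182, 27T/63T pair
base radii: r_b1 = 51.790164, r_b2 = 120.843717
tip radii: r_a1 = 60.639000, r_a2 = 135.915000
no profile shift: α' = α, a' = a
action lengths: √(r_a1²−r_b1²) = 31.541515, √(r_a2²−r_b2²) = 62.206778
base pitch p_b = π·m·cos α = 12.052119
CR = (31.541515 + 62.206778 − 188.190000·sin 23.46000°)/12.052119 = 1.562232
contact ratio ≈ 1.5622

1.5622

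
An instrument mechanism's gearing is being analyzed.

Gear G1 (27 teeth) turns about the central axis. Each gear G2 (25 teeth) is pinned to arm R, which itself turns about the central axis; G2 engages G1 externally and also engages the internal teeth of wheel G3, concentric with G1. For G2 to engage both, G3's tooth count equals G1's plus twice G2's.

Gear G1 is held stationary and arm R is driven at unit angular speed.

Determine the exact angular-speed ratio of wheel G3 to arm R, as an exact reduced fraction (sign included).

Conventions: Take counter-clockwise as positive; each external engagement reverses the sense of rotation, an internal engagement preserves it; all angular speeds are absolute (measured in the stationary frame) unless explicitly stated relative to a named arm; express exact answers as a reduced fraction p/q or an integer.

planetary set (27T centre, 25T on arm, 77T internal) — Willis relation
ring teeth: 27 + 2·25 = 77
27(ω_sun−ω_arm) = −77(ω_ring−ω_arm),  ω_sun = 0, ω_arm = 1
ω_ring = 1 − (27/77)(0−1) = 104/77
ω_out/ω_in = 104/77

104/77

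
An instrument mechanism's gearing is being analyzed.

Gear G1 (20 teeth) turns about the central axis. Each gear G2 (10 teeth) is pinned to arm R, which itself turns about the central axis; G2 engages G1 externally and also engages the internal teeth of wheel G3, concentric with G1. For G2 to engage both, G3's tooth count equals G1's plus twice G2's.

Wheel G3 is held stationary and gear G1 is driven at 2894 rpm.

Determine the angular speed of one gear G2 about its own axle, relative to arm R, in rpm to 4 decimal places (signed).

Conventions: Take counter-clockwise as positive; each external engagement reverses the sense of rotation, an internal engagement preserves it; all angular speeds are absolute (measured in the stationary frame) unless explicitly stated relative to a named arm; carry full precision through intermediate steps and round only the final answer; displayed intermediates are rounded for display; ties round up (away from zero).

-3858.6667 rpm

class = planetary set [G3 = 20+2·10 = 40; Willis about the carrier]
normalise by the input: solve with ω_sun = 1, then scale by 2894 rpm
ring teeth: 20 + 2·10 = 40
20(ω_sun−ω_arm) = −40(ω_ring−ω_arm),  ω_ring = 0, ω_sun = 1
20(1−ω_arm) = −40(0−ω_arm)  ⇒  60·ω_arm = 20  ⇒  ω_arm = 1/3
sun–planet mesh: 20·(1−1/3) = −10·(ω_p−ω_arm)  ⇒  ω_p−ω_arm = -4/3
scale: ω_p−ω_arm = -4/3 × 2894 rpm = -3858.6667 rpm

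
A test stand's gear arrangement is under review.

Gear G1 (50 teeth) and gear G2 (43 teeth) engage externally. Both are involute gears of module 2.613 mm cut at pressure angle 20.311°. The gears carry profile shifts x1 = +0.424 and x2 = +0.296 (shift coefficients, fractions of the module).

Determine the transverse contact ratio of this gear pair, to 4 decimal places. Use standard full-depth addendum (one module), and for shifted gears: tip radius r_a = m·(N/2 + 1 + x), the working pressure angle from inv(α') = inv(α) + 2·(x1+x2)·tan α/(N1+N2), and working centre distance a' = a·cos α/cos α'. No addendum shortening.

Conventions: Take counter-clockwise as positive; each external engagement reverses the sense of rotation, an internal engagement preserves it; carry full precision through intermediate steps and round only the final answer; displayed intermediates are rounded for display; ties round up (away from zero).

1.6303

topology: single-mesh involute geometry — m = 2.613, 50T/43T pair
base radii: r_b1 = 61.263242, r_b2 = 52.686388
tip radii: r_a1 = 69.045912, r_a2 = 59.565948
inv(α') = inv(20.311°) + 2·(+0.424+0.296)·tan α/(50+43) = 0.02136672  ⇒  α' = 22.45053°
a' = a·cos α / cos α' = 121.5045·cos 20.311°/cos 22.45053° = 123.294147
action lengths: √(r_a1²−r_b1²) = 31.845770, √(r_a2²−r_b2²) = 27.789326
base pitch p_b = π·m·cos α = 7.698566
CR = (31.845770 + 27.789326 − 123.294147·sin 22.45053°)/7.698566 = 1.630281
contact ratio ≈ 1.6303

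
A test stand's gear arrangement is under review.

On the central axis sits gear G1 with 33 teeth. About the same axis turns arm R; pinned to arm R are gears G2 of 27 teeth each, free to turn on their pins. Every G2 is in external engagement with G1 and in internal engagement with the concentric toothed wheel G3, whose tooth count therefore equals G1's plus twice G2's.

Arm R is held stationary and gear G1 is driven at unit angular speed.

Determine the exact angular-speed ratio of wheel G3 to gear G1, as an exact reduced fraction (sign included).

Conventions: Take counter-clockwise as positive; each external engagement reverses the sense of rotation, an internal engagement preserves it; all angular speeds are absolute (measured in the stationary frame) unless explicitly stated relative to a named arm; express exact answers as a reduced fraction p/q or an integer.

topology: planetary set — G1 33T / G2 27T / G3 87T, arm = carrier (Willis)
ring teeth: 33 + 2·27 = 87
33(ω_sun−ω_arm) = −87(ω_ring−ω_arm),  ω_arm = 0, ω_sun = 1
ω_ring = 0 − (33/87)(1−0) = -11/29
ω_out/ω_in = -11/29

-11/29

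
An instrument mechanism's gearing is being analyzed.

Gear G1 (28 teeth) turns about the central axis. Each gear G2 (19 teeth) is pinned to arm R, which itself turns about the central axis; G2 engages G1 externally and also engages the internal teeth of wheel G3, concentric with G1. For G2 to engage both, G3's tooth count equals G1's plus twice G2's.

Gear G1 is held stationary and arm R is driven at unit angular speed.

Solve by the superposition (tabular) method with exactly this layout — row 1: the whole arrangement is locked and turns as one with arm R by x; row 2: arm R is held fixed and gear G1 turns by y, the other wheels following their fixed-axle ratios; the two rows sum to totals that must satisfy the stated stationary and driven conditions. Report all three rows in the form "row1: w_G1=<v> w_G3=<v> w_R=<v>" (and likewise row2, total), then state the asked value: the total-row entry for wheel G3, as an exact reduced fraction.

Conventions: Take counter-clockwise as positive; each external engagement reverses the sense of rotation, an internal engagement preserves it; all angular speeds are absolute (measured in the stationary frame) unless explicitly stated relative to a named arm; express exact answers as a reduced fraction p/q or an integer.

recognized (axles ride arm R): planetary set, 28/19/66 teeth
row 1: whole set turns with the arm by x
superposition row 2 [arm held]: sun y, ring −(28/66)·y, arm 0
boundary: total ω_sun = x + y = 0 and total ω_arm = x = 1  ⇒  y = -1, x = 1
row 2 ring = −(28/66)·(-1) = 14/33
totals (row 1 + row 2): sun 1 + (-1) = 0, ring 1 + 14/33 = 47/33, arm 1 + 0 = 1
asked cell (total, ring) = 47/33

row1: w_G1=1 w_G3=1 w_R=1
row2: w_G1=-1 w_G3=14/33 w_R=0
total: w_G1=0 w_G3=47/33 w_R=1
asked value: 47/33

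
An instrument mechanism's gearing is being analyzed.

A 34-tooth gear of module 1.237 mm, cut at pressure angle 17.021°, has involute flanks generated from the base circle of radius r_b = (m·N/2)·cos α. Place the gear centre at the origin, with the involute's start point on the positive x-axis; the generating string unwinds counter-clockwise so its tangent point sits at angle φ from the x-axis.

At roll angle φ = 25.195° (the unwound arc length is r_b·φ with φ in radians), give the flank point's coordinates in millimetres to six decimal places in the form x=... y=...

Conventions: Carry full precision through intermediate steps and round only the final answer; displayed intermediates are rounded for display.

recognized (one wheel, involute flank): single-mesh tooth geometry, m = 1.237, N = 34
pitch radius r_p = m·N/2 = 1.237·34/2 = 21.029000
base radius r_b = r_p·cos α = 21.029000·cos 17.021° = 20.107878
roll angle φ = 25.195° = 0.43973571 rad
x = r_b·(cos φ + φ·sin φ) = 21.959006
y = r_b·(sin φ − φ·cos φ) = 0.558984

x=21.959006 y=0.558984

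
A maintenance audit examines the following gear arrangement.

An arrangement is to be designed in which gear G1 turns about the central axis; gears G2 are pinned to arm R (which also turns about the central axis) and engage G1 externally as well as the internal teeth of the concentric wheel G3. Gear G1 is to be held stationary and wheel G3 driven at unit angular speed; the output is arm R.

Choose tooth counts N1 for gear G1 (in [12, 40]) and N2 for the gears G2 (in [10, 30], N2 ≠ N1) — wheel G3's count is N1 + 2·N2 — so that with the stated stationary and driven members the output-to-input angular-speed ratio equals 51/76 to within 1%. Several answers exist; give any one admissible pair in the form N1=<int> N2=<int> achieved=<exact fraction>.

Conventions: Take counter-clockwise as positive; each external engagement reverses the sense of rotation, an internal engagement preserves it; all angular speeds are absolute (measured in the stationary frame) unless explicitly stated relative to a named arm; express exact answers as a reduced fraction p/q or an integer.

N1=25 N2=13 achieved=51/76

class = planetary set [ratio 51/76 wanted; Willis about the carrier]
Willis with ω_sun = 0: ω_arm/ω_ring = N3/(N1+N3); set equal to 51/76  ⇒  N3/N1 = (51/76)/(1 − 51/76) = 51/25
N3 = N1 + 2·N2  ⇒  N2/N1 = (N3/N1 − 1)/2 = (51/25 − 1)/2 = 13/25
smallest multiple with N1 ≥ 12 and N2 ≥ 10: k = 1  ⇒  N1 = 1·25 = 25, N2 = 1·13 = 13 (N1 ≤ 40, N2 ≤ 30, N2 ≠ N1 ✓), N3 = 25 + 2·13 = 51
check: N3/(N1+N3) with N1 = 25, N3 = 51 gives 51/76; |achieved − target| = 0 ≤ 51/7600 ✓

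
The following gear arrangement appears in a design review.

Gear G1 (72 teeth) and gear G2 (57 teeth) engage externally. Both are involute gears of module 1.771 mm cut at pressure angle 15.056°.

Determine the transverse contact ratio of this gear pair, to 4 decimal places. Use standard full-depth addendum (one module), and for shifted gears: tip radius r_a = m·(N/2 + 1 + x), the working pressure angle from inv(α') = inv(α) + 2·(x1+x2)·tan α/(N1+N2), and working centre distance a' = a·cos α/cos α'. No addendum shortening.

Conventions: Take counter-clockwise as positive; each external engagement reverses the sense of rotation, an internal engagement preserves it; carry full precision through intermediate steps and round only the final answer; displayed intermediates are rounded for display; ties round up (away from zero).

2.1535

single-mesh involute tooth geometry (72T engaging 57T at module 1.771)
base radii: r_b1 = 61.567409, r_b2 = 48.740866
tip radii: r_a1 = 65.527000, r_a2 = 52.244500
no profile shift: α' = α, a' = a
action lengths: √(r_a1²−r_b1²) = 22.433052, √(r_a2²−r_b2²) = 18.809991
base pitch p_b = π·m·cos α = 5.372770
CR = (22.433052 + 18.809991 − 114.229500·sin 15.05600°)/5.372770 = 2.153534
contact ratio ≈ 2.1535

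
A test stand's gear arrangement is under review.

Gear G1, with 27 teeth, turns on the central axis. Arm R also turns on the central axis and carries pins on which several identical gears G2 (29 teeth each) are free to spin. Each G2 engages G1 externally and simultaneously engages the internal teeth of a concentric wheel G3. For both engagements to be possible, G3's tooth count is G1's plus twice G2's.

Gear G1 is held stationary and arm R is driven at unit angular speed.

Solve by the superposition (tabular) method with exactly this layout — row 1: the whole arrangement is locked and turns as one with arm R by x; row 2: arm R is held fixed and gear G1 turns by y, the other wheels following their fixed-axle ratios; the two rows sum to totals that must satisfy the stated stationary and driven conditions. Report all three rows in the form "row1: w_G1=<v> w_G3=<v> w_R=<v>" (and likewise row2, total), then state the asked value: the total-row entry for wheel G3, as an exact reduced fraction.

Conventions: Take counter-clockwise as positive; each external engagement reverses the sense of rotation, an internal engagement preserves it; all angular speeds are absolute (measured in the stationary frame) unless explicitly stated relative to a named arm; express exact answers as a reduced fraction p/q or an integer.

row1: w_G1=1 w_G3=1 w_R=1
row2: w_G1=-1 w_G3=27/85 w_R=0
total: w_G1=0 w_G3=112/85 w_R=1
asked value: 112/85

recognized (axles ride arm R): planetary set, 27/29/85 teeth
row 1: whole set turns with the arm by x
row 2 (arm held, sun turns y): ω_ring = −(27/85)·y, ω_arm = 0
boundary: total ω_sun = x + y = 0 and total ω_arm = x = 1  ⇒  y = -1, x = 1
row 2 ring = −(27/85)·(-1) = 27/85
totals (row 1 + row 2): sun 1 + (-1) = 0, ring 1 + 27/85 = 112/85, arm 1 + 0 = 1
asked cell (total, ring) = 112/85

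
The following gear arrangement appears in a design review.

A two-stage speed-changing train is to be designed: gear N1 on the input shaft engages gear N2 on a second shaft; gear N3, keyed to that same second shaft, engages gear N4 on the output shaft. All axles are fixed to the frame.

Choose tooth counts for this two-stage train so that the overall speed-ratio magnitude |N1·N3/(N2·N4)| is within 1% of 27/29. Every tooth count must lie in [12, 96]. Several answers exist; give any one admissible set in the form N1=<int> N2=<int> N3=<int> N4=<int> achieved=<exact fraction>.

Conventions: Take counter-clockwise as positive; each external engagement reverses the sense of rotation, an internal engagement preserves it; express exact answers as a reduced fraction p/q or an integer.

2-stage fixed-axis compound train for ratio 27/29
target = 27/29 in lowest terms: an exact hit needs N1·N3 = k·27 and N2·N4 = k·29 for one integer k, every count in [12, 96]; additionally prefer no 1:1 stage (N1 ≠ N2, N3 ≠ N4)
k = 1…11: no 1:1-free in-range split of k·27 and k·29 into factor pairs; take k = 12
k = 12: N1·N3 = 324 = 12·27, N2·N4 = 348 = 29·12
achieved = 12·27/(29·12) = 27/29; |achieved − target| = 0 ≤ 27/2900 ✓

N1=12 N2=29 N3=27 N4=12 achieved=27/29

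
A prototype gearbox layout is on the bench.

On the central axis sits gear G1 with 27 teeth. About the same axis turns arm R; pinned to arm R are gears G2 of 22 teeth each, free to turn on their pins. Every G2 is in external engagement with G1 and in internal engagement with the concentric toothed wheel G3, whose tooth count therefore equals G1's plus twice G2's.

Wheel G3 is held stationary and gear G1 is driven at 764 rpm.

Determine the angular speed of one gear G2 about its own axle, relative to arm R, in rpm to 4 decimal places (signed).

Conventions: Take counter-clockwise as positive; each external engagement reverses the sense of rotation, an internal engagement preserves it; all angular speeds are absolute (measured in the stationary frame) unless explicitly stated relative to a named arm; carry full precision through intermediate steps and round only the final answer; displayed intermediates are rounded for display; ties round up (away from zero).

-679.3080 rpm

recognized (axles ride arm R): planetary set, 27/22/71 teeth
normalise by the input: solve with ω_sun = 1, then scale by 764 rpm
ring teeth: 27 + 2·22 = 71
27(ω_sun−ω_arm) = −71(ω_ring−ω_arm),  ω_ring = 0, ω_sun = 1
27(1−ω_arm) = −71(0−ω_arm)  ⇒  98·ω_arm = 27  ⇒  ω_arm = 27/98
sun–planet mesh: 27·(1−27/98) = −22·(ω_p−ω_arm)  ⇒  ω_p−ω_arm = -1917/2156
scale: ω_p−ω_arm = -1917/2156 × 764 rpm = -679.3080 rpm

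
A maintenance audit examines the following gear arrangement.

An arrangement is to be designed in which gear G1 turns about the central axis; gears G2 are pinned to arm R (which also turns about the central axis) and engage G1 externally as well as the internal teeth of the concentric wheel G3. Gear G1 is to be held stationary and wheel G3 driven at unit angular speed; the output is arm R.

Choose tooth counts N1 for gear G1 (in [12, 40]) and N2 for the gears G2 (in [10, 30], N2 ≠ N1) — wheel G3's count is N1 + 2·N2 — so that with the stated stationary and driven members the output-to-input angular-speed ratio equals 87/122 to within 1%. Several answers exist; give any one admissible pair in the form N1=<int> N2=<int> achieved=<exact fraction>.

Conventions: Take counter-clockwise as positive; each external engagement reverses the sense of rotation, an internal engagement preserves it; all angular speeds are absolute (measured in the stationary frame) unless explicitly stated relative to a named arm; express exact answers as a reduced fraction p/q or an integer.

class = planetary set [ratio 87/122 wanted; Willis about the carrier]
Willis with ω_sun = 0: ω_arm/ω_ring = N3/(N1+N3); set equal to 87/122  ⇒  N3/N1 = (87/122)/(1 − 87/122) = 87/35
N3 = N1 + 2·N2  ⇒  N2/N1 = (N3/N1 − 1)/2 = (87/35 − 1)/2 = 26/35
smallest multiple with N1 ≥ 12 and N2 ≥ 10: k = 1  ⇒  N1 = 1·35 = 35, N2 = 1·26 = 26 (N1 ≤ 40, N2 ≤ 30, N2 ≠ N1 ✓), N3 = 35 + 2·26 = 87
check: N3/(N1+N3) with N1 = 35, N3 = 87 gives 87/122; |achieved − target| = 0 ≤ 87/12200 ✓

N1=35 N2=26 achieved=87/122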